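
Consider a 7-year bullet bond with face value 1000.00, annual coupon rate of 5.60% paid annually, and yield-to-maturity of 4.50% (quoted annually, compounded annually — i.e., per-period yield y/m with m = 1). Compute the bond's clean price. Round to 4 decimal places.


Answer: Price = 1064.8197

Derivation:
Coupon per period c = face * coupon_rate / m = 56.000000
Periods per year m = 1; per-period yield y/m = 0.045000
Number of cashflows N = 7
Cashflows (t years, CF_t, discount factor 1/(1+y/m)^(m*t), PV):
  t = 1.0000: CF_t = 56.000000, DF = 0.956938, PV = 53.588517
  t = 2.0000: CF_t = 56.000000, DF = 0.915730, PV = 51.280877
  t = 3.0000: CF_t = 56.000000, DF = 0.876297, PV = 49.072610
  t = 4.0000: CF_t = 56.000000, DF = 0.838561, PV = 46.959435
  t = 5.0000: CF_t = 56.000000, DF = 0.802451, PV = 44.937259
  t = 6.0000: CF_t = 56.000000, DF = 0.767896, PV = 43.002161
  t = 7.0000: CF_t = 1056.000000, DF = 0.734828, PV = 775.978851
Price P = sum_t PV_t = 1064.819710


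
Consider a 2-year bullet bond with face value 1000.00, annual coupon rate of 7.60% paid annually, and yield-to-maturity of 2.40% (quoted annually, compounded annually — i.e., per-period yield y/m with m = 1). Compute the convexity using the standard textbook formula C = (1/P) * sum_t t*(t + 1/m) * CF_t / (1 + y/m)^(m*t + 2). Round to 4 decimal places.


Coupon per period c = face * coupon_rate / m = 76.000000
Periods per year m = 1; per-period yield y/m = 0.024000
Number of cashflows N = 2
Cashflows (t years, CF_t, discount factor 1/(1+y/m)^(m*t), PV):
  t = 1.0000: CF_t = 76.000000, DF = 0.976562, PV = 74.218750
  t = 2.0000: CF_t = 1076.000000, DF = 0.953674, PV = 1026.153564
Price P = sum_t PV_t = 1100.372314
Convexity numerator sum_t t*(t + 1/m) * CF_t / (1+y/m)^(m*t + 2):
  t = 1.0000: term = 141.561031
  t = 2.0000: term = 5871.697795
Convexity = (1/P) * sum = 6013.258826 / 1100.372314 = 5.464749

Answer: Convexity = 5.4647


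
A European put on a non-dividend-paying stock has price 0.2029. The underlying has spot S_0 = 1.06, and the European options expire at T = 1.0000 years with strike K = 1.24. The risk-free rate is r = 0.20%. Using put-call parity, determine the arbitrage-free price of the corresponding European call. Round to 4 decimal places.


Answer: Call price = 0.0254

Derivation:
Put-call parity: C - P = S_0 * exp(-qT) - K * exp(-rT).
S_0 * exp(-qT) = 1.0600 * 1.00000000 = 1.06000000
K * exp(-rT) = 1.2400 * 0.99800200 = 1.23752248
C = P + S*exp(-qT) - K*exp(-rT)
C = 0.2029 + 1.06000000 - 1.23752248 = 0.0254


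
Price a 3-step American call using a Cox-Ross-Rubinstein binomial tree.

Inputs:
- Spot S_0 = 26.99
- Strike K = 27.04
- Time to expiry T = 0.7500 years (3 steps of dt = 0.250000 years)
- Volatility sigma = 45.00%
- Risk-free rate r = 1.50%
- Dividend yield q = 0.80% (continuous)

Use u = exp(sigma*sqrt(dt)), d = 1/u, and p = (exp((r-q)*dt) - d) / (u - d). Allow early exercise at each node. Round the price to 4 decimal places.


dt = T/N = 0.250000
u = exp(sigma*sqrt(dt)) = 1.252323; d = 1/u = 0.798516
p = (exp((r-q)*dt) - d) / (u - d) = 0.447846
Discount per step: exp(-r*dt) = 0.996257
Stock lattice S(k, i) with i counting down-moves:
  k=0: S(0,0) = 26.9900
  k=1: S(1,0) = 33.8002; S(1,1) = 21.5520
  k=2: S(2,0) = 42.3287; S(2,1) = 26.9900; S(2,2) = 17.2096
  k=3: S(3,0) = 53.0093; S(3,1) = 33.8002; S(3,2) = 21.5520; S(3,3) = 13.7421
Terminal payoffs V(N, i) = max(S_T - K, 0):
  V(3,0) = 25.969250; V(3,1) = 6.760190; V(3,2) = 0.000000; V(3,3) = 0.000000
Backward induction: V(k, i) = exp(-r*dt) * [p * V(k+1, i) + (1-p) * V(k+1, i+1)]; then take max(V_cont, immediate exercise) for American.
  V(2,0) = exp(-r*dt) * [p*25.969250 + (1-p)*6.760190] = 15.305383; exercise = 15.288746; V(2,0) = max -> 15.305383
  V(2,1) = exp(-r*dt) * [p*6.760190 + (1-p)*0.000000] = 3.016190; exercise = 0.000000; V(2,1) = max -> 3.016190
  V(2,2) = exp(-r*dt) * [p*0.000000 + (1-p)*0.000000] = 0.000000; exercise = 0.000000; V(2,2) = max -> 0.000000
  V(1,0) = exp(-r*dt) * [p*15.305383 + (1-p)*3.016190] = 8.487964; exercise = 6.760190; V(1,0) = max -> 8.487964
  V(1,1) = exp(-r*dt) * [p*3.016190 + (1-p)*0.000000] = 1.345732; exercise = 0.000000; V(1,1) = max -> 1.345732
  V(0,0) = exp(-r*dt) * [p*8.487964 + (1-p)*1.345732] = 4.527341; exercise = 0.000000; V(0,0) = max -> 4.527341

Answer: Price = V(0,0) = 4.5273


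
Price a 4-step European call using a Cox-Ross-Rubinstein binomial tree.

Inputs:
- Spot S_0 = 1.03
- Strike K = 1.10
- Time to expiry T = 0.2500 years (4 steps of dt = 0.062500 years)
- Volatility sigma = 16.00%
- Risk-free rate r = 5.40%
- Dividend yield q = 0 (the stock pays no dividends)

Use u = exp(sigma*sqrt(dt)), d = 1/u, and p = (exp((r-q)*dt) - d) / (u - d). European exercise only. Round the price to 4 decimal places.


dt = T/N = 0.062500
u = exp(sigma*sqrt(dt)) = 1.040811; d = 1/u = 0.960789
p = (exp((r-q)*dt) - d) / (u - d) = 0.532249
Discount per step: exp(-r*dt) = 0.996631
Stock lattice S(k, i) with i counting down-moves:
  k=0: S(0,0) = 1.0300
  k=1: S(1,0) = 1.0720; S(1,1) = 0.9896
  k=2: S(2,0) = 1.1158; S(2,1) = 1.0300; S(2,2) = 0.9508
  k=3: S(3,0) = 1.1613; S(3,1) = 1.0720; S(3,2) = 0.9896; S(3,3) = 0.9135
  k=4: S(4,0) = 1.2087; S(4,1) = 1.1158; S(4,2) = 1.0300; S(4,3) = 0.9508; S(4,4) = 0.8777
Terminal payoffs V(N, i) = max(S_T - K, 0):
  V(4,0) = 0.108716; V(4,1) = 0.015786; V(4,2) = 0.000000; V(4,3) = 0.000000; V(4,4) = 0.000000
Backward induction: V(k, i) = exp(-r*dt) * [p * V(k+1, i) + (1-p) * V(k+1, i+1)].
  V(3,0) = exp(-r*dt) * [p*0.108716 + (1-p)*0.015786] = 0.065028
  V(3,1) = exp(-r*dt) * [p*0.015786 + (1-p)*0.000000] = 0.008374
  V(3,2) = exp(-r*dt) * [p*0.000000 + (1-p)*0.000000] = 0.000000
  V(3,3) = exp(-r*dt) * [p*0.000000 + (1-p)*0.000000] = 0.000000
  V(2,0) = exp(-r*dt) * [p*0.065028 + (1-p)*0.008374] = 0.038398
  V(2,1) = exp(-r*dt) * [p*0.008374 + (1-p)*0.000000] = 0.004442
  V(2,2) = exp(-r*dt) * [p*0.000000 + (1-p)*0.000000] = 0.000000
  V(1,0) = exp(-r*dt) * [p*0.038398 + (1-p)*0.004442] = 0.022439
  V(1,1) = exp(-r*dt) * [p*0.004442 + (1-p)*0.000000] = 0.002356
  V(0,0) = exp(-r*dt) * [p*0.022439 + (1-p)*0.002356] = 0.013001

Answer: Price = V(0,0) = 0.0130


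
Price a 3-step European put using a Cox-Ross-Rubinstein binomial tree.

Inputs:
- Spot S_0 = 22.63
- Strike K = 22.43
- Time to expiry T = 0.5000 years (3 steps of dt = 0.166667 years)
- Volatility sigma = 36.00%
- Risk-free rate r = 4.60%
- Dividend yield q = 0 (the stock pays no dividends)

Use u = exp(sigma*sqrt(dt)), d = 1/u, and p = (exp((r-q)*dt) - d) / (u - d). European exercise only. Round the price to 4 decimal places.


dt = T/N = 0.166667
u = exp(sigma*sqrt(dt)) = 1.158319; d = 1/u = 0.863320
p = (exp((r-q)*dt) - d) / (u - d) = 0.489412
Discount per step: exp(-r*dt) = 0.992363
Stock lattice S(k, i) with i counting down-moves:
  k=0: S(0,0) = 22.6300
  k=1: S(1,0) = 26.2127; S(1,1) = 19.5369
  k=2: S(2,0) = 30.3627; S(2,1) = 22.6300; S(2,2) = 16.8666
  k=3: S(3,0) = 35.1697; S(3,1) = 26.2127; S(3,2) = 19.5369; S(3,3) = 14.5613
Terminal payoffs V(N, i) = max(K - S_T, 0):
  V(3,0) = 0.000000; V(3,1) = 0.000000; V(3,2) = 2.893059; V(3,3) = 7.868686
Backward induction: V(k, i) = exp(-r*dt) * [p * V(k+1, i) + (1-p) * V(k+1, i+1)].
  V(2,0) = exp(-r*dt) * [p*0.000000 + (1-p)*0.000000] = 0.000000
  V(2,1) = exp(-r*dt) * [p*0.000000 + (1-p)*2.893059] = 1.465879
  V(2,2) = exp(-r*dt) * [p*2.893059 + (1-p)*7.868686] = 5.392054
  V(1,0) = exp(-r*dt) * [p*0.000000 + (1-p)*1.465879] = 0.742743
  V(1,1) = exp(-r*dt) * [p*1.465879 + (1-p)*5.392054] = 3.444030
  V(0,0) = exp(-r*dt) * [p*0.742743 + (1-p)*3.444030] = 2.105780

Answer: Price = V(0,0) = 2.1058


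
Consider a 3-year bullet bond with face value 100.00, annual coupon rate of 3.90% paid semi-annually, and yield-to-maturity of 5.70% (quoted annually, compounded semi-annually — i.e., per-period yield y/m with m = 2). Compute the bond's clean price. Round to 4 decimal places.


Coupon per period c = face * coupon_rate / m = 1.950000
Periods per year m = 2; per-period yield y/m = 0.028500
Number of cashflows N = 6
Cashflows (t years, CF_t, discount factor 1/(1+y/m)^(m*t), PV):
  t = 0.5000: CF_t = 1.950000, DF = 0.972290, PV = 1.895965
  t = 1.0000: CF_t = 1.950000, DF = 0.945347, PV = 1.843427
  t = 1.5000: CF_t = 1.950000, DF = 0.919152, PV = 1.792345
  t = 2.0000: CF_t = 1.950000, DF = 0.893682, PV = 1.742679
  t = 2.5000: CF_t = 1.950000, DF = 0.868917, PV = 1.694389
  t = 3.0000: CF_t = 101.950000, DF = 0.844840, PV = 86.131390
Price P = sum_t PV_t = 95.100196

Answer: Price = 95.1002


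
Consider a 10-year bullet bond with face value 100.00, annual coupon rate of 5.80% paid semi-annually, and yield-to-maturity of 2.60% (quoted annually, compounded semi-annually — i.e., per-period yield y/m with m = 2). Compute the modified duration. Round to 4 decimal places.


Coupon per period c = face * coupon_rate / m = 2.900000
Periods per year m = 2; per-period yield y/m = 0.013000
Number of cashflows N = 20
Cashflows (t years, CF_t, discount factor 1/(1+y/m)^(m*t), PV):
  t = 0.5000: CF_t = 2.900000, DF = 0.987167, PV = 2.862784
  t = 1.0000: CF_t = 2.900000, DF = 0.974498, PV = 2.826045
  t = 1.5000: CF_t = 2.900000, DF = 0.961992, PV = 2.789778
  t = 2.0000: CF_t = 2.900000, DF = 0.949647, PV = 2.753976
  t = 2.5000: CF_t = 2.900000, DF = 0.937460, PV = 2.718634
  t = 3.0000: CF_t = 2.900000, DF = 0.925429, PV = 2.683745
  t = 3.5000: CF_t = 2.900000, DF = 0.913553, PV = 2.649305
  t = 4.0000: CF_t = 2.900000, DF = 0.901829, PV = 2.615306
  t = 4.5000: CF_t = 2.900000, DF = 0.890256, PV = 2.581743
  t = 5.0000: CF_t = 2.900000, DF = 0.878831, PV = 2.548611
  t = 5.5000: CF_t = 2.900000, DF = 0.867553, PV = 2.515904
  t = 6.0000: CF_t = 2.900000, DF = 0.856420, PV = 2.483617
  t = 6.5000: CF_t = 2.900000, DF = 0.845429, PV = 2.451744
  t = 7.0000: CF_t = 2.900000, DF = 0.834580, PV = 2.420281
  t = 7.5000: CF_t = 2.900000, DF = 0.823869, PV = 2.389221
  t = 8.0000: CF_t = 2.900000, DF = 0.813296, PV = 2.358560
  t = 8.5000: CF_t = 2.900000, DF = 0.802859, PV = 2.328292
  t = 9.0000: CF_t = 2.900000, DF = 0.792556, PV = 2.298413
  t = 9.5000: CF_t = 2.900000, DF = 0.782385, PV = 2.268917
  t = 10.0000: CF_t = 102.900000, DF = 0.772345, PV = 79.474255
Price P = sum_t PV_t = 128.019131
First compute Macaulay numerator sum_t t * PV_t:
  t * PV_t at t = 0.5000: 1.431392
  t * PV_t at t = 1.0000: 2.826045
  t * PV_t at t = 1.5000: 4.184667
  t * PV_t at t = 2.0000: 5.507953
  t * PV_t at t = 2.5000: 6.796585
  t * PV_t at t = 3.0000: 8.051236
  t * PV_t at t = 3.5000: 9.272566
  t * PV_t at t = 4.0000: 10.461222
  t * PV_t at t = 4.5000: 11.617843
  t * PV_t at t = 5.0000: 12.743055
  t * PV_t at t = 5.5000: 13.837473
  t * PV_t at t = 6.0000: 14.901703
  t * PV_t at t = 6.5000: 15.936339
  t * PV_t at t = 7.0000: 16.941966
  t * PV_t at t = 7.5000: 17.919157
  t * PV_t at t = 8.0000: 18.868478
  t * PV_t at t = 8.5000: 19.790481
  t * PV_t at t = 9.0000: 20.685713
  t * PV_t at t = 9.5000: 21.554708
  t * PV_t at t = 10.0000: 794.742554
Macaulay duration D = 1028.071136 / 128.019131 = 8.030605
Modified duration = D / (1 + y/m) = 8.030605 / (1 + 0.013000) = 7.927547

Answer: Modified duration = 7.9275


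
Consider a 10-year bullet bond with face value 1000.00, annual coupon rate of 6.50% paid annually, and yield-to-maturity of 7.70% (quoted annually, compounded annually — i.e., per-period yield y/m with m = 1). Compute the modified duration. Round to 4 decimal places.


Coupon per period c = face * coupon_rate / m = 65.000000
Periods per year m = 1; per-period yield y/m = 0.077000
Number of cashflows N = 10
Cashflows (t years, CF_t, discount factor 1/(1+y/m)^(m*t), PV):
  t = 1.0000: CF_t = 65.000000, DF = 0.928505, PV = 60.352832
  t = 2.0000: CF_t = 65.000000, DF = 0.862122, PV = 56.037913
  t = 3.0000: CF_t = 65.000000, DF = 0.800484, PV = 52.031488
  t = 4.0000: CF_t = 65.000000, DF = 0.743254, PV = 48.311502
  t = 5.0000: CF_t = 65.000000, DF = 0.690115, PV = 44.857477
  t = 6.0000: CF_t = 65.000000, DF = 0.640775, PV = 41.650396
  t = 7.0000: CF_t = 65.000000, DF = 0.594963, PV = 38.672606
  t = 8.0000: CF_t = 65.000000, DF = 0.552426, PV = 35.907712
  t = 9.0000: CF_t = 65.000000, DF = 0.512931, PV = 33.340494
  t = 10.0000: CF_t = 1065.000000, DF = 0.476259, PV = 507.215568
Price P = sum_t PV_t = 918.377987
First compute Macaulay numerator sum_t t * PV_t:
  t * PV_t at t = 1.0000: 60.352832
  t * PV_t at t = 2.0000: 112.075825
  t * PV_t at t = 3.0000: 156.094464
  t * PV_t at t = 4.0000: 193.246010
  t * PV_t at t = 5.0000: 224.287383
  t * PV_t at t = 6.0000: 249.902377
  t * PV_t at t = 7.0000: 270.708239
  t * PV_t at t = 8.0000: 287.261694
  t * PV_t at t = 9.0000: 300.064444
  t * PV_t at t = 10.0000: 5072.155679
Macaulay duration D = 6926.148947 / 918.377987 = 7.541719
Modified duration = D / (1 + y/m) = 7.541719 / (1 + 0.077000) = 7.002525

Answer: Modified duration = 7.0025


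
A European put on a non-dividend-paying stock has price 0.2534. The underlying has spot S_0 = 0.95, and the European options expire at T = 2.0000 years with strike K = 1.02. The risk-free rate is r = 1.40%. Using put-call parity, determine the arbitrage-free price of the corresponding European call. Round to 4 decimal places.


Answer: Call price = 0.2116

Derivation:
Put-call parity: C - P = S_0 * exp(-qT) - K * exp(-rT).
S_0 * exp(-qT) = 0.9500 * 1.00000000 = 0.95000000
K * exp(-rT) = 1.0200 * 0.97238837 = 0.99183613
C = P + S*exp(-qT) - K*exp(-rT)
C = 0.2534 + 0.95000000 - 0.99183613 = 0.2116


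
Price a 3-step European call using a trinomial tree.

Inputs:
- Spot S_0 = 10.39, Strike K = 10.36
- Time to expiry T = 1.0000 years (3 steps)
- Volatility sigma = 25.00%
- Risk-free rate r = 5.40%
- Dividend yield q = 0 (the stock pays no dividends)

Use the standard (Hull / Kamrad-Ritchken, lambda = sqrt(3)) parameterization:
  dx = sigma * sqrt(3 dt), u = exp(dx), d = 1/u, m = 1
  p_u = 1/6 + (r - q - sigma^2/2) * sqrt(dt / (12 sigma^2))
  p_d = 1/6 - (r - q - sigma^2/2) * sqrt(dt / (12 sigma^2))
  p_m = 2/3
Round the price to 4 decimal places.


Answer: Price = V(0,0) = 1.2292

Derivation:
dt = T/N = 0.333333; dx = sigma*sqrt(3*dt) = 0.250000
u = exp(dx) = 1.284025; d = 1/u = 0.778801
p_u = 0.181833, p_m = 0.666667, p_d = 0.151500
Discount per step: exp(-r*dt) = 0.982161
Stock lattice S(k, j) with j the centered position index:
  k=0: S(0,+0) = 10.3900
  k=1: S(1,-1) = 8.0917; S(1,+0) = 10.3900; S(1,+1) = 13.3410
  k=2: S(2,-2) = 6.3019; S(2,-1) = 8.0917; S(2,+0) = 10.3900; S(2,+1) = 13.3410; S(2,+2) = 17.1302
  k=3: S(3,-3) = 4.9079; S(3,-2) = 6.3019; S(3,-1) = 8.0917; S(3,+0) = 10.3900; S(3,+1) = 13.3410; S(3,+2) = 17.1302; S(3,+3) = 21.9956
Terminal payoffs V(N, j) = max(S_T - K, 0):
  V(3,-3) = 0.000000; V(3,-2) = 0.000000; V(3,-1) = 0.000000; V(3,+0) = 0.030000; V(3,+1) = 2.981024; V(3,+2) = 6.770214; V(3,+3) = 11.635630
Backward induction: V(k, j) = exp(-r*dt) * [p_u * V(k+1, j+1) + p_m * V(k+1, j) + p_d * V(k+1, j-1)]
  V(2,-2) = exp(-r*dt) * [p_u*0.000000 + p_m*0.000000 + p_d*0.000000] = 0.000000
  V(2,-1) = exp(-r*dt) * [p_u*0.030000 + p_m*0.000000 + p_d*0.000000] = 0.005358
  V(2,+0) = exp(-r*dt) * [p_u*2.981024 + p_m*0.030000 + p_d*0.000000] = 0.552023
  V(2,+1) = exp(-r*dt) * [p_u*6.770214 + p_m*2.981024 + p_d*0.030000] = 3.165451
  V(2,+2) = exp(-r*dt) * [p_u*11.635630 + p_m*6.770214 + p_d*2.981024] = 6.954532
  V(1,-1) = exp(-r*dt) * [p_u*0.552023 + p_m*0.005358 + p_d*0.000000] = 0.102094
  V(1,+0) = exp(-r*dt) * [p_u*3.165451 + p_m*0.552023 + p_d*0.005358] = 0.927564
  V(1,+1) = exp(-r*dt) * [p_u*6.954532 + p_m*3.165451 + p_d*0.552023] = 3.396802
  V(0,+0) = exp(-r*dt) * [p_u*3.396802 + p_m*0.927564 + p_d*0.102094] = 1.229170


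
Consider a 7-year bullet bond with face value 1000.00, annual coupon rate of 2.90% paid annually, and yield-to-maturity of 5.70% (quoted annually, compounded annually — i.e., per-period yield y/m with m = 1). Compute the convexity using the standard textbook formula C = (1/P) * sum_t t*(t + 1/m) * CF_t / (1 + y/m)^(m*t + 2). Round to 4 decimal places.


Coupon per period c = face * coupon_rate / m = 29.000000
Periods per year m = 1; per-period yield y/m = 0.057000
Number of cashflows N = 7
Cashflows (t years, CF_t, discount factor 1/(1+y/m)^(m*t), PV):
  t = 1.0000: CF_t = 29.000000, DF = 0.946074, PV = 27.436140
  t = 2.0000: CF_t = 29.000000, DF = 0.895056, PV = 25.956613
  t = 3.0000: CF_t = 29.000000, DF = 0.846789, PV = 24.556871
  t = 4.0000: CF_t = 29.000000, DF = 0.801125, PV = 23.232612
  t = 5.0000: CF_t = 29.000000, DF = 0.757923, PV = 21.979766
  t = 6.0000: CF_t = 29.000000, DF = 0.717051, PV = 20.794480
  t = 7.0000: CF_t = 1029.000000, DF = 0.678383, PV = 698.056320
Price P = sum_t PV_t = 842.012804
Convexity numerator sum_t t*(t + 1/m) * CF_t / (1+y/m)^(m*t + 2):
  t = 1.0000: term = 49.113743
  t = 2.0000: term = 139.395675
  t = 3.0000: term = 263.757190
  t = 4.0000: term = 415.889609
  t = 5.0000: term = 590.193390
  t = 6.0000: term = 781.713100
  t = 7.0000: term = 34988.757150
Convexity = (1/P) * sum = 37228.819857 / 842.012804 = 44.214078

Answer: Convexity = 44.2141


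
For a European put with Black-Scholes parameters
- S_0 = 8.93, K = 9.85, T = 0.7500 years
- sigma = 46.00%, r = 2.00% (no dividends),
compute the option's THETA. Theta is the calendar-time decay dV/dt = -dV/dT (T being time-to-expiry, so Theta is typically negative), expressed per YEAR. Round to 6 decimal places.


Answer: Theta = -0.818363

Derivation:
d1 = -0.0093005111; d2 = -0.4076721969
phi(d1) = 0.3989250266; exp(-qT) = 1.0000000000; exp(-rT) = 0.9851119396
Theta = -S*exp(-qT)*phi(d1)*sigma/(2*sqrt(T)) + r*K*exp(-rT)*N(-d2) - q*S*exp(-qT)*N(-d1)
N(-d1) = 0.5037103136; N(-d2) = 0.6582428239; sqrt(T) = 0.8660254038
Term 1 = -8.9300 * 1.0000000000 * 0.3989250266 * 0.4600 / (2 * 0.8660254038) = -0.9461063250
Term 2 = 0.0200 * 9.8500 * 0.9851119396 * 0.6582428239 = 0.1277432444
Term 3 = 0 (no dividend yield, q = 0)
Theta = -0.9461063250 + (0.1277432444) + (0.0000000000) = -0.818363


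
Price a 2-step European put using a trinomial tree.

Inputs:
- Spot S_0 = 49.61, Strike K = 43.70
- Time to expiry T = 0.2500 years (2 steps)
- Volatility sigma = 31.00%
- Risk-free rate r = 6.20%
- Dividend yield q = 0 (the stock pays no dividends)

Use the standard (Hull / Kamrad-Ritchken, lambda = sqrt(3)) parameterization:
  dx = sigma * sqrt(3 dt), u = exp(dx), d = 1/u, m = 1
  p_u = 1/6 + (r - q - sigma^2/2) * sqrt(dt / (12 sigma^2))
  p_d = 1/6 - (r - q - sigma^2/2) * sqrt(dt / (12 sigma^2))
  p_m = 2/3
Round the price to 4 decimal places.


dt = T/N = 0.125000; dx = sigma*sqrt(3*dt) = 0.189835
u = exp(dx) = 1.209051; d = 1/u = 0.827095
p_u = 0.171259, p_m = 0.666667, p_d = 0.162074
Discount per step: exp(-r*dt) = 0.992280
Stock lattice S(k, j) with j the centered position index:
  k=0: S(0,+0) = 49.6100
  k=1: S(1,-1) = 41.0322; S(1,+0) = 49.6100; S(1,+1) = 59.9810
  k=2: S(2,-2) = 33.9375; S(2,-1) = 41.0322; S(2,+0) = 49.6100; S(2,+1) = 59.9810; S(2,+2) = 72.5201
Terminal payoffs V(N, j) = max(K - S_T, 0):
  V(2,-2) = 9.762469; V(2,-1) = 2.667806; V(2,+0) = 0.000000; V(2,+1) = 0.000000; V(2,+2) = 0.000000
Backward induction: V(k, j) = exp(-r*dt) * [p_u * V(k+1, j+1) + p_m * V(k+1, j) + p_d * V(k+1, j-1)]
  V(1,-1) = exp(-r*dt) * [p_u*0.000000 + p_m*2.667806 + p_d*9.762469] = 3.334833
  V(1,+0) = exp(-r*dt) * [p_u*0.000000 + p_m*0.000000 + p_d*2.667806] = 0.429044
  V(1,+1) = exp(-r*dt) * [p_u*0.000000 + p_m*0.000000 + p_d*0.000000] = 0.000000
  V(0,+0) = exp(-r*dt) * [p_u*0.000000 + p_m*0.429044 + p_d*3.334833] = 0.820138

Answer: Price = V(0,0) = 0.8201


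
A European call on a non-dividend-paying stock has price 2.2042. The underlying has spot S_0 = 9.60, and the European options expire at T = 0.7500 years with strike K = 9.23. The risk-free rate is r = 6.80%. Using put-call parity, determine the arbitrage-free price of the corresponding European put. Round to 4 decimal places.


Put-call parity: C - P = S_0 * exp(-qT) - K * exp(-rT).
S_0 * exp(-qT) = 9.6000 * 1.00000000 = 9.60000000
K * exp(-rT) = 9.2300 * 0.95027867 = 8.77107213
P = C - S*exp(-qT) + K*exp(-rT)
P = 2.2042 - 9.60000000 + 8.77107213 = 1.3753

Answer: Put price = 1.3753


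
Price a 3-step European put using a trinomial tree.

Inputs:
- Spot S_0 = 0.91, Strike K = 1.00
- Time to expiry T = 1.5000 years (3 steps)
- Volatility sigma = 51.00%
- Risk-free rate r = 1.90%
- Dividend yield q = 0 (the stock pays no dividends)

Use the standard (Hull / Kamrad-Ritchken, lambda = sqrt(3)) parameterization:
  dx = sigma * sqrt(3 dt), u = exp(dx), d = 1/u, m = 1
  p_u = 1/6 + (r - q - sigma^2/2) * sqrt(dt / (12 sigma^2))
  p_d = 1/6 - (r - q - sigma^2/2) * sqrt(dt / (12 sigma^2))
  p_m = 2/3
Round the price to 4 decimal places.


Answer: Price = V(0,0) = 0.2553

Derivation:
dt = T/N = 0.500000; dx = sigma*sqrt(3*dt) = 0.624620
u = exp(dx) = 1.867536; d = 1/u = 0.535465
p_u = 0.122220, p_m = 0.666667, p_d = 0.211114
Discount per step: exp(-r*dt) = 0.990545
Stock lattice S(k, j) with j the centered position index:
  k=0: S(0,+0) = 0.9100
  k=1: S(1,-1) = 0.4873; S(1,+0) = 0.9100; S(1,+1) = 1.6995
  k=2: S(2,-2) = 0.2609; S(2,-1) = 0.4873; S(2,+0) = 0.9100; S(2,+1) = 1.6995; S(2,+2) = 3.1738
  k=3: S(3,-3) = 0.1397; S(3,-2) = 0.2609; S(3,-1) = 0.4873; S(3,+0) = 0.9100; S(3,+1) = 1.6995; S(3,+2) = 3.1738; S(3,+3) = 5.9272
Terminal payoffs V(N, j) = max(K - S_T, 0):
  V(3,-3) = 0.860288; V(3,-2) = 0.739082; V(3,-1) = 0.512727; V(3,+0) = 0.090000; V(3,+1) = 0.000000; V(3,+2) = 0.000000; V(3,+3) = 0.000000
Backward induction: V(k, j) = exp(-r*dt) * [p_u * V(k+1, j+1) + p_m * V(k+1, j) + p_d * V(k+1, j-1)]
  V(2,-2) = exp(-r*dt) * [p_u*0.512727 + p_m*0.739082 + p_d*0.860288] = 0.730037
  V(2,-1) = exp(-r*dt) * [p_u*0.090000 + p_m*0.512727 + p_d*0.739082] = 0.504037
  V(2,+0) = exp(-r*dt) * [p_u*0.000000 + p_m*0.090000 + p_d*0.512727] = 0.166653
  V(2,+1) = exp(-r*dt) * [p_u*0.000000 + p_m*0.000000 + p_d*0.090000] = 0.018821
  V(2,+2) = exp(-r*dt) * [p_u*0.000000 + p_m*0.000000 + p_d*0.000000] = 0.000000
  V(1,-1) = exp(-r*dt) * [p_u*0.166653 + p_m*0.504037 + p_d*0.730037] = 0.505687
  V(1,+0) = exp(-r*dt) * [p_u*0.018821 + p_m*0.166653 + p_d*0.504037] = 0.217733
  V(1,+1) = exp(-r*dt) * [p_u*0.000000 + p_m*0.018821 + p_d*0.166653] = 0.047278
  V(0,+0) = exp(-r*dt) * [p_u*0.047278 + p_m*0.217733 + p_d*0.505687] = 0.255255


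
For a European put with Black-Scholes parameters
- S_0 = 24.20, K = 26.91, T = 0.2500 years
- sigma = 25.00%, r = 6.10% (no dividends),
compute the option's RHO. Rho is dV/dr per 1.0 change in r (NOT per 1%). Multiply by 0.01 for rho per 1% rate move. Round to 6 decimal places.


Answer: Rho = -5.202074

Derivation:
d1 = -0.6646626526; d2 = -0.7896626526
phi(d1) = 0.3198744340; exp(-qT) = 1.0000000000; exp(-rT) = 0.9848656924
N(-d2) = 0.7851375960
Rho = -K*T*exp(-rT)*N(-d2) = -26.9100 * 0.2500 * 0.9848656924 * 0.7851375960 = -5.202074


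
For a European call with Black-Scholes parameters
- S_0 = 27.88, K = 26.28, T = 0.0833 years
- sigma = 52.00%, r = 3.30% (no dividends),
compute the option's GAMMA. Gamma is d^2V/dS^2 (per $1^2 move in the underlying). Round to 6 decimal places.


d1 = 0.4871531404; d2 = 0.3370720956
phi(d1) = 0.3543048337; exp(-qT) = 1.0000000000; exp(-rT) = 0.9972548748
Gamma = exp(-qT) * phi(d1) / (S * sigma * sqrt(T)) = 1.0000000000 * 0.3543048337 / (27.8800 * 0.5200 * 0.2886173938) = 0.084676

Answer: Gamma = 0.084676


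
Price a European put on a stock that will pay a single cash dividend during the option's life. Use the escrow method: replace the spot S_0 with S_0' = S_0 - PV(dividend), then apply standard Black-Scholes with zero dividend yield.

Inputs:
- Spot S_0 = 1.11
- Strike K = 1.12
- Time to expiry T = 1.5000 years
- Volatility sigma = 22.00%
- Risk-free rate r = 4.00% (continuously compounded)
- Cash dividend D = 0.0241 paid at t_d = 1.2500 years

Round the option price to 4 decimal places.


PV(D) = D * exp(-r * t_d) = 0.0241 * 0.95122942 = 0.02292463
S_0' = S_0 - PV(D) = 1.1100 - 0.02292463 = 1.08707537
d1 = (ln(S_0'/K) + (r + sigma^2/2)*T) / (sigma*sqrt(T)) = 0.24666458
d2 = d1 - sigma*sqrt(T) = -0.02277929
exp(-rT) = 0.94176453
N(-d1) = 0.40258391; N(-d2) = 0.50908684
P = K * exp(-rT) * N(-d2) - S_0' * N(-d1) = 1.1200 * 0.94176453 * 0.50908684 - 1.08707537 * 0.40258391 = 0.0993

Answer: Price = 0.0993


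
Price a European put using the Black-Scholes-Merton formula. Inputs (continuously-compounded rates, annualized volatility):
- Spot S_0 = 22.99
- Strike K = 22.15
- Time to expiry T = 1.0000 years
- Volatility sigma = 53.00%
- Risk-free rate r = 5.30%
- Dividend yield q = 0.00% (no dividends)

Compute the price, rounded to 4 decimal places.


d1 = (ln(S/K) + (r - q + 0.5*sigma^2) * T) / (sigma * sqrt(T)) = 0.43522989
d2 = d1 - sigma * sqrt(T) = -0.09477011
exp(-rT) = 0.94838001; exp(-qT) = 1.00000000
P = K * exp(-rT) * N(-d2) - S_0 * exp(-qT) * N(-d1)
N(-d1) = 0.33169778; N(-d2) = 0.53775129
P = 22.1500 * 0.94838001 * 0.53775129 - 22.9900 * 1.00000000 * 0.33169778 = 3.6706

Answer: Price = 3.6706


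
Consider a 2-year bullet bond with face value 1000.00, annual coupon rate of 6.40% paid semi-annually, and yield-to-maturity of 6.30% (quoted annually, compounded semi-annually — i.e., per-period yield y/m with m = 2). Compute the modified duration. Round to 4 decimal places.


Coupon per period c = face * coupon_rate / m = 32.000000
Periods per year m = 2; per-period yield y/m = 0.031500
Number of cashflows N = 4
Cashflows (t years, CF_t, discount factor 1/(1+y/m)^(m*t), PV):
  t = 0.5000: CF_t = 32.000000, DF = 0.969462, PV = 31.022782
  t = 1.0000: CF_t = 32.000000, DF = 0.939856, PV = 30.075407
  t = 1.5000: CF_t = 32.000000, DF = 0.911155, PV = 29.156963
  t = 2.0000: CF_t = 1032.000000, DF = 0.883330, PV = 911.596750
Price P = sum_t PV_t = 1001.851902
First compute Macaulay numerator sum_t t * PV_t:
  t * PV_t at t = 0.5000: 15.511391
  t * PV_t at t = 1.0000: 30.075407
  t * PV_t at t = 1.5000: 43.735444
  t * PV_t at t = 2.0000: 1823.193499
Macaulay duration D = 1912.515742 / 1001.851902 = 1.908980
Modified duration = D / (1 + y/m) = 1.908980 / (1 + 0.031500) = 1.850684

Answer: Modified duration = 1.8507


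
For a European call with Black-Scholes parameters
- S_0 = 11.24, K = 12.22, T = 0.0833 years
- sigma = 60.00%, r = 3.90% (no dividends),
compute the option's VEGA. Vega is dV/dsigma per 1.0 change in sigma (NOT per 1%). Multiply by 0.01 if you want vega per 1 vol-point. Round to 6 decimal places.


Answer: Vega = 1.205237

Derivation:
d1 = -0.3773877960; d2 = -0.5505582323
phi(d1) = 0.3715212160; exp(-qT) = 1.0000000000; exp(-rT) = 0.9967565713
Vega = S * exp(-qT) * phi(d1) * sqrt(T) = 11.2400 * 1.0000000000 * 0.3715212160 * 0.2886173938 = 1.205237


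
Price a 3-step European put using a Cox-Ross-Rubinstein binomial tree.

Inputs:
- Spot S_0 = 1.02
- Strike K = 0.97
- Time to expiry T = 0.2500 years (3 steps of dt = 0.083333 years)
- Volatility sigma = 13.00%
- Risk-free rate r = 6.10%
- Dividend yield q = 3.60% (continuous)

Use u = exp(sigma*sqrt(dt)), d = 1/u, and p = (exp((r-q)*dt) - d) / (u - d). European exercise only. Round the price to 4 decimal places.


Answer: Price = V(0,0) = 0.0064

Derivation:
dt = T/N = 0.083333
u = exp(sigma*sqrt(dt)) = 1.038241; d = 1/u = 0.963168
p = (exp((r-q)*dt) - d) / (u - d) = 0.518399
Discount per step: exp(-r*dt) = 0.994930
Stock lattice S(k, i) with i counting down-moves:
  k=0: S(0,0) = 1.0200
  k=1: S(1,0) = 1.0590; S(1,1) = 0.9824
  k=2: S(2,0) = 1.0995; S(2,1) = 1.0200; S(2,2) = 0.9462
  k=3: S(3,0) = 1.1415; S(3,1) = 1.0590; S(3,2) = 0.9824; S(3,3) = 0.9114
Terminal payoffs V(N, i) = max(K - S_T, 0):
  V(3,0) = 0.000000; V(3,1) = 0.000000; V(3,2) = 0.000000; V(3,3) = 0.058607
Backward induction: V(k, i) = exp(-r*dt) * [p * V(k+1, i) + (1-p) * V(k+1, i+1)].
  V(2,0) = exp(-r*dt) * [p*0.000000 + (1-p)*0.000000] = 0.000000
  V(2,1) = exp(-r*dt) * [p*0.000000 + (1-p)*0.000000] = 0.000000
  V(2,2) = exp(-r*dt) * [p*0.000000 + (1-p)*0.058607] = 0.028082
  V(1,0) = exp(-r*dt) * [p*0.000000 + (1-p)*0.000000] = 0.000000
  V(1,1) = exp(-r*dt) * [p*0.000000 + (1-p)*0.028082] = 0.013456
  V(0,0) = exp(-r*dt) * [p*0.000000 + (1-p)*0.013456] = 0.006447


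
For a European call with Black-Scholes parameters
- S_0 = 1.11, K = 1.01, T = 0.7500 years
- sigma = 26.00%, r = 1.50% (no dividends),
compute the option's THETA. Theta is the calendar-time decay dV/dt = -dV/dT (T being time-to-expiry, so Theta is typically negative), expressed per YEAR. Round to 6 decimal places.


d1 = 0.5818344354; d2 = 0.3566678304
phi(d1) = 0.3368208177; exp(-qT) = 1.0000000000; exp(-rT) = 0.9888130446
Theta = -S*exp(-qT)*phi(d1)*sigma/(2*sqrt(T)) - r*K*exp(-rT)*N(d2) + q*S*exp(-qT)*N(d1)
N(d1) = 0.7196608966; N(d2) = 0.6393297544; sqrt(T) = 0.8660254038
Term 1 = -1.1100 * 1.0000000000 * 0.3368208177 * 0.2600 / (2 * 0.8660254038) = -0.0561221920
Term 2 = -0.0150 * 1.0100 * 0.9888130446 * 0.6393297544 = -0.0095774907
Term 3 = 0 (no dividend yield, q = 0)
Theta = -0.0561221920 + (-0.0095774907) + (0.0000000000) = -0.065700

Answer: Theta = -0.065700


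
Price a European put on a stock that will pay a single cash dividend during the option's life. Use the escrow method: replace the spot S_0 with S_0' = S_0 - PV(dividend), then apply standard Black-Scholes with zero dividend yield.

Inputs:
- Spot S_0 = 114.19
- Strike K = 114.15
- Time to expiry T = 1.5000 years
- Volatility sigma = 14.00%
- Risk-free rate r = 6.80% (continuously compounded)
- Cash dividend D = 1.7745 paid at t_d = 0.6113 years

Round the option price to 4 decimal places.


PV(D) = D * exp(-r * t_d) = 1.7745 * 0.95928372 = 1.70224896
S_0' = S_0 - PV(D) = 114.1900 - 1.70224896 = 112.48775104
d1 = (ln(S_0'/K) + (r + sigma^2/2)*T) / (sigma*sqrt(T)) = 0.59505666
d2 = d1 - sigma*sqrt(T) = 0.42359238
exp(-rT) = 0.90302955
N(-d1) = 0.27590280; N(-d2) = 0.33593156
P = K * exp(-rT) * N(-d2) - S_0' * N(-d1) = 114.1500 * 0.90302955 * 0.33593156 - 112.48775104 * 0.27590280 = 3.5924

Answer: Price = 3.5924


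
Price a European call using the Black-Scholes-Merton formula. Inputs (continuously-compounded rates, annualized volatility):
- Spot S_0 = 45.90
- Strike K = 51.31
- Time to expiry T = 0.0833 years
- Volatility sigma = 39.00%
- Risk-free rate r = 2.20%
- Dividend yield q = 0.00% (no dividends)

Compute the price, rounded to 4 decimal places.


d1 = (ln(S/K) + (r - q + 0.5*sigma^2) * T) / (sigma * sqrt(T)) = -0.91730867
d2 = d1 - sigma * sqrt(T) = -1.02986946
exp(-rT) = 0.99816908; exp(-qT) = 1.00000000
C = S_0 * exp(-qT) * N(d1) - K * exp(-rT) * N(d2)
N(d1) = 0.17949046; N(d2) = 0.15153565
C = 45.9000 * 1.00000000 * 0.17949046 - 51.3100 * 0.99816908 * 0.15153565 = 0.4776

Answer: Price = 0.4776


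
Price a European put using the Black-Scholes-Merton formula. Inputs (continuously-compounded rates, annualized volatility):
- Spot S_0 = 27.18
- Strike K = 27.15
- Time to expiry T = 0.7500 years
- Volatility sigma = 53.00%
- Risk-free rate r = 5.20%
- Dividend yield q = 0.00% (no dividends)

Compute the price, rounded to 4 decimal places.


d1 = (ln(S/K) + (r - q + 0.5*sigma^2) * T) / (sigma * sqrt(T)) = 0.31687131
d2 = d1 - sigma * sqrt(T) = -0.14212215
exp(-rT) = 0.96175071; exp(-qT) = 1.00000000
P = K * exp(-rT) * N(-d2) - S_0 * exp(-qT) * N(-d1)
N(-d1) = 0.37567062; N(-d2) = 0.55650824
P = 27.1500 * 0.96175071 * 0.55650824 - 27.1800 * 1.00000000 * 0.37567062 = 4.3206

Answer: Price = 4.3206


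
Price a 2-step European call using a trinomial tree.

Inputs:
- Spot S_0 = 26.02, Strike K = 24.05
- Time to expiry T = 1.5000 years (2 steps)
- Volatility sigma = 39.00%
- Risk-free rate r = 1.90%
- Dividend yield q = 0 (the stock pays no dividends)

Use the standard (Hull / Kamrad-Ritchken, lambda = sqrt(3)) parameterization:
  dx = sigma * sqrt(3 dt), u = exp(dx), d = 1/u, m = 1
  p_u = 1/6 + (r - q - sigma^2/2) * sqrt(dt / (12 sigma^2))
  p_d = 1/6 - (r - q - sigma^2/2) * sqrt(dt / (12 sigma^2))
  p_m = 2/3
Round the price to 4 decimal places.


Answer: Price = V(0,0) = 5.7551

Derivation:
dt = T/N = 0.750000; dx = sigma*sqrt(3*dt) = 0.585000
u = exp(dx) = 1.794991; d = 1/u = 0.557106
p_u = 0.130096, p_m = 0.666667, p_d = 0.203237
Discount per step: exp(-r*dt) = 0.985851
Stock lattice S(k, j) with j the centered position index:
  k=0: S(0,+0) = 26.0200
  k=1: S(1,-1) = 14.4959; S(1,+0) = 26.0200; S(1,+1) = 46.7057
  k=2: S(2,-2) = 8.0757; S(2,-1) = 14.4959; S(2,+0) = 26.0200; S(2,+1) = 46.7057; S(2,+2) = 83.8362
Terminal payoffs V(N, j) = max(S_T - K, 0):
  V(2,-2) = 0.000000; V(2,-1) = 0.000000; V(2,+0) = 1.970000; V(2,+1) = 22.655665; V(2,+2) = 59.786248
Backward induction: V(k, j) = exp(-r*dt) * [p_u * V(k+1, j+1) + p_m * V(k+1, j) + p_d * V(k+1, j-1)]
  V(1,-1) = exp(-r*dt) * [p_u*1.970000 + p_m*0.000000 + p_d*0.000000] = 0.252663
  V(1,+0) = exp(-r*dt) * [p_u*22.655665 + p_m*1.970000 + p_d*0.000000] = 4.200463
  V(1,+1) = exp(-r*dt) * [p_u*59.786248 + p_m*22.655665 + p_d*1.970000] = 22.952698
  V(0,+0) = exp(-r*dt) * [p_u*22.952698 + p_m*4.200463 + p_d*0.252663] = 5.755119


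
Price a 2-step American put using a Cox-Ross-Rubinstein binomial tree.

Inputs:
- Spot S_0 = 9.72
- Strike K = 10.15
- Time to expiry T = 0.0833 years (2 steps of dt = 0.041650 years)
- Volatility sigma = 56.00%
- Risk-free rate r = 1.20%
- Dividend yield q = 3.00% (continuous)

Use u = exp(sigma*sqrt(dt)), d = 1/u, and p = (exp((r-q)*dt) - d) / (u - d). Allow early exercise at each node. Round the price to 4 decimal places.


Answer: Price = V(0,0) = 0.8966

Derivation:
dt = T/N = 0.041650
u = exp(sigma*sqrt(dt)) = 1.121073; d = 1/u = 0.892002
p = (exp((r-q)*dt) - d) / (u - d) = 0.468188
Discount per step: exp(-r*dt) = 0.999500
Stock lattice S(k, i) with i counting down-moves:
  k=0: S(0,0) = 9.7200
  k=1: S(1,0) = 10.8968; S(1,1) = 8.6703
  k=2: S(2,0) = 12.2162; S(2,1) = 9.7200; S(2,2) = 7.7339
Terminal payoffs V(N, i) = max(K - S_T, 0):
  V(2,0) = 0.000000; V(2,1) = 0.430000; V(2,2) = 2.416107
Backward induction: V(k, i) = exp(-r*dt) * [p * V(k+1, i) + (1-p) * V(k+1, i+1)]; then take max(V_cont, immediate exercise) for American.
  V(1,0) = exp(-r*dt) * [p*0.000000 + (1-p)*0.430000] = 0.228565; exercise = 0.000000; V(1,0) = max -> 0.228565
  V(1,1) = exp(-r*dt) * [p*0.430000 + (1-p)*2.416107] = 1.485493; exercise = 1.479738; V(1,1) = max -> 1.485493
  V(0,0) = exp(-r*dt) * [p*0.228565 + (1-p)*1.485493] = 0.896567; exercise = 0.430000; V(0,0) = max -> 0.896567


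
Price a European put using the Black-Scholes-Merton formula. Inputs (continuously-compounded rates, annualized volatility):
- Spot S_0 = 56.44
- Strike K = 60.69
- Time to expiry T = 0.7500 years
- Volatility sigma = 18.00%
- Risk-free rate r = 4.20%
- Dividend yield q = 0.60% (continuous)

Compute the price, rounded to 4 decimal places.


Answer: Price = 5.0342

Derivation:
d1 = (ln(S/K) + (r - q + 0.5*sigma^2) * T) / (sigma * sqrt(T)) = -0.21458706
d2 = d1 - sigma * sqrt(T) = -0.37047164
exp(-rT) = 0.96899096; exp(-qT) = 0.99551011
P = K * exp(-rT) * N(-d2) - S_0 * exp(-qT) * N(-d1)
N(-d1) = 0.58495536; N(-d2) = 0.64448445
P = 60.6900 * 0.96899096 * 0.64448445 - 56.4400 * 0.99551011 * 0.58495536 = 5.0342


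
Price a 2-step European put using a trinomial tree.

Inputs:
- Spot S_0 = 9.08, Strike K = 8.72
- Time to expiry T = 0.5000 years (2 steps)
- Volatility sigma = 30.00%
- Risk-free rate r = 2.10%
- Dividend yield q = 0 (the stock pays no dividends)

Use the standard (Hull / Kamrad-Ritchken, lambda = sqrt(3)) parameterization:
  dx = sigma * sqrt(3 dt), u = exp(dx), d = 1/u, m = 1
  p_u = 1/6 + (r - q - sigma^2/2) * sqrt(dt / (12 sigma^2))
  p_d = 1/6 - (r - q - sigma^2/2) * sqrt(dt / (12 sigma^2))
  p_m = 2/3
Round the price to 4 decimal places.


dt = T/N = 0.250000; dx = sigma*sqrt(3*dt) = 0.259808
u = exp(dx) = 1.296681; d = 1/u = 0.771200
p_u = 0.155120, p_m = 0.666667, p_d = 0.178214
Discount per step: exp(-r*dt) = 0.994764
Stock lattice S(k, j) with j the centered position index:
  k=0: S(0,+0) = 9.0800
  k=1: S(1,-1) = 7.0025; S(1,+0) = 9.0800; S(1,+1) = 11.7739
  k=2: S(2,-2) = 5.4003; S(2,-1) = 7.0025; S(2,+0) = 9.0800; S(2,+1) = 11.7739; S(2,+2) = 15.2669
Terminal payoffs V(N, j) = max(K - S_T, 0):
  V(2,-2) = 3.319676; V(2,-1) = 1.717505; V(2,+0) = 0.000000; V(2,+1) = 0.000000; V(2,+2) = 0.000000
Backward induction: V(k, j) = exp(-r*dt) * [p_u * V(k+1, j+1) + p_m * V(k+1, j) + p_d * V(k+1, j-1)]
  V(1,-1) = exp(-r*dt) * [p_u*0.000000 + p_m*1.717505 + p_d*3.319676] = 1.727521
  V(1,+0) = exp(-r*dt) * [p_u*0.000000 + p_m*0.000000 + p_d*1.717505] = 0.304480
  V(1,+1) = exp(-r*dt) * [p_u*0.000000 + p_m*0.000000 + p_d*0.000000] = 0.000000
  V(0,+0) = exp(-r*dt) * [p_u*0.000000 + p_m*0.304480 + p_d*1.727521] = 0.508180

Answer: Price = V(0,0) = 0.5082


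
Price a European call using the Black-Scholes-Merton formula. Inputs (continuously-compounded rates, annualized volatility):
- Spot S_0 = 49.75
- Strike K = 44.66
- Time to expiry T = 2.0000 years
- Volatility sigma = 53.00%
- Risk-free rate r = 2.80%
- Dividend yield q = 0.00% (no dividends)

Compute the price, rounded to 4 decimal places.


Answer: Price = 17.5020

Derivation:
d1 = (ln(S/K) + (r - q + 0.5*sigma^2) * T) / (sigma * sqrt(T)) = 0.59347901
d2 = d1 - sigma * sqrt(T) = -0.15605417
exp(-rT) = 0.94553914; exp(-qT) = 1.00000000
C = S_0 * exp(-qT) * N(d1) - K * exp(-rT) * N(d2)
N(d1) = 0.72356969; N(d2) = 0.43799516
C = 49.7500 * 1.00000000 * 0.72356969 - 44.6600 * 0.94553914 * 0.43799516 = 17.5020


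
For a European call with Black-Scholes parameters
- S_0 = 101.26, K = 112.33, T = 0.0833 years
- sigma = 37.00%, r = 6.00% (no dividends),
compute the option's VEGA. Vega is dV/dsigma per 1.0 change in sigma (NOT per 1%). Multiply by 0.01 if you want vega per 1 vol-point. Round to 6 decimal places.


d1 = -0.8713454364; d2 = -0.9781338721
phi(d1) = 0.2729245303; exp(-qT) = 1.0000000000; exp(-rT) = 0.9950144692
Vega = S * exp(-qT) * phi(d1) * sqrt(T) = 101.2600 * 1.0000000000 * 0.2729245303 * 0.2886173938 = 7.976328

Answer: Vega = 7.976328


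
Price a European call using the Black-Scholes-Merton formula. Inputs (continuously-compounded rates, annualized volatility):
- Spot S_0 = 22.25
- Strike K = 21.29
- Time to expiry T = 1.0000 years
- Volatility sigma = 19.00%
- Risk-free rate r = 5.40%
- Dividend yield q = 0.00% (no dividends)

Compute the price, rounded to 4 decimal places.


Answer: Price = 2.8534

Derivation:
d1 = (ln(S/K) + (r - q + 0.5*sigma^2) * T) / (sigma * sqrt(T)) = 0.61133963
d2 = d1 - sigma * sqrt(T) = 0.42133963
exp(-rT) = 0.94743211; exp(-qT) = 1.00000000
C = S_0 * exp(-qT) * N(d1) - K * exp(-rT) * N(d2)
N(d1) = 0.72951262; N(d2) = 0.66324645
C = 22.2500 * 1.00000000 * 0.72951262 - 21.2900 * 0.94743211 * 0.66324645 = 2.8534


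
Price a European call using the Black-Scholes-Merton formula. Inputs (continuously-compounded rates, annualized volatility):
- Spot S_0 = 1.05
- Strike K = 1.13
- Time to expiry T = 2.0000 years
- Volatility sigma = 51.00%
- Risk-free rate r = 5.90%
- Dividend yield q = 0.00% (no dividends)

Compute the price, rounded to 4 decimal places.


Answer: Price = 0.3127

Derivation:
d1 = (ln(S/K) + (r - q + 0.5*sigma^2) * T) / (sigma * sqrt(T)) = 0.42242355
d2 = d1 - sigma * sqrt(T) = -0.29882536
exp(-rT) = 0.88869605; exp(-qT) = 1.00000000
C = S_0 * exp(-qT) * N(d1) - K * exp(-rT) * N(d2)
N(d1) = 0.66364206; N(d2) = 0.38253665
C = 1.0500 * 1.00000000 * 0.66364206 - 1.1300 * 0.88869605 * 0.38253665 = 0.3127


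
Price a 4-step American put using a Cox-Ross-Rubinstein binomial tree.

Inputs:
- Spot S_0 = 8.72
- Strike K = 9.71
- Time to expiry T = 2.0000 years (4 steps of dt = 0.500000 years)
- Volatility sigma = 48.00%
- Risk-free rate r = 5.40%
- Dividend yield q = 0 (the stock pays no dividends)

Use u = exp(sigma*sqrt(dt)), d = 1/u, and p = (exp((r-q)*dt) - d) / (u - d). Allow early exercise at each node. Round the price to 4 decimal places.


dt = T/N = 0.500000
u = exp(sigma*sqrt(dt)) = 1.404121; d = 1/u = 0.712189
p = (exp((r-q)*dt) - d) / (u - d) = 0.455505
Discount per step: exp(-r*dt) = 0.973361
Stock lattice S(k, i) with i counting down-moves:
  k=0: S(0,0) = 8.7200
  k=1: S(1,0) = 12.2439; S(1,1) = 6.2103
  k=2: S(2,0) = 17.1920; S(2,1) = 8.7200; S(2,2) = 4.4229
  k=3: S(3,0) = 24.1396; S(3,1) = 12.2439; S(3,2) = 6.2103; S(3,3) = 3.1499
  k=4: S(4,0) = 33.8949; S(4,1) = 17.1920; S(4,2) = 8.7200; S(4,3) = 4.4229; S(4,4) = 2.2434
Terminal payoffs V(N, i) = max(K - S_T, 0):
  V(4,0) = 0.000000; V(4,1) = 0.000000; V(4,2) = 0.990000; V(4,3) = 5.287095; V(4,4) = 7.466641
Backward induction: V(k, i) = exp(-r*dt) * [p * V(k+1, i) + (1-p) * V(k+1, i+1)]; then take max(V_cont, immediate exercise) for American.
  V(3,0) = exp(-r*dt) * [p*0.000000 + (1-p)*0.000000] = 0.000000; exercise = 0.000000; V(3,0) = max -> 0.000000
  V(3,1) = exp(-r*dt) * [p*0.000000 + (1-p)*0.990000] = 0.524690; exercise = 0.000000; V(3,1) = max -> 0.524690
  V(3,2) = exp(-r*dt) * [p*0.990000 + (1-p)*5.287095] = 3.241045; exercise = 3.499708; V(3,2) = max -> 3.499708
  V(3,3) = exp(-r*dt) * [p*5.287095 + (1-p)*7.466641] = 6.301391; exercise = 6.560053; V(3,3) = max -> 6.560053
  V(2,0) = exp(-r*dt) * [p*0.000000 + (1-p)*0.524690] = 0.278081; exercise = 0.000000; V(2,0) = max -> 0.278081
  V(2,1) = exp(-r*dt) * [p*0.524690 + (1-p)*3.499708] = 2.087443; exercise = 0.990000; V(2,1) = max -> 2.087443
  V(2,2) = exp(-r*dt) * [p*3.499708 + (1-p)*6.560053] = 5.028433; exercise = 5.287095; V(2,2) = max -> 5.287095
  V(1,0) = exp(-r*dt) * [p*0.278081 + (1-p)*2.087443] = 1.229617; exercise = 0.000000; V(1,0) = max -> 1.229617
  V(1,1) = exp(-r*dt) * [p*2.087443 + (1-p)*5.287095] = 3.727620; exercise = 3.499708; V(1,1) = max -> 3.727620
  V(0,0) = exp(-r*dt) * [p*1.229617 + (1-p)*3.727620] = 2.520778; exercise = 0.990000; V(0,0) = max -> 2.520778

Answer: Price = V(0,0) = 2.5208
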